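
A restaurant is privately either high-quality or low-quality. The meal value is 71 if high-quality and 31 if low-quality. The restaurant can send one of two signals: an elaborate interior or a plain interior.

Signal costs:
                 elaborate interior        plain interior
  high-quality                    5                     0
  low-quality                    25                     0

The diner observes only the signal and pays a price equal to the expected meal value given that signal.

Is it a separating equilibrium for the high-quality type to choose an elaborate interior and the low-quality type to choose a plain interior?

Under separation the diner infers type exactly: elaborate interior → high-quality (pays 71), plain interior → low-quality (pays 31).
High-quality: elaborate interior gives 71 − 5 = 66; plain interior gives 31 − 0 = 31. No deviation. ✓
Low-quality: plain interior gives 31 − 0 = 31; elaborate interior gives 71 − 25 = 46. Would deviate. ✗

No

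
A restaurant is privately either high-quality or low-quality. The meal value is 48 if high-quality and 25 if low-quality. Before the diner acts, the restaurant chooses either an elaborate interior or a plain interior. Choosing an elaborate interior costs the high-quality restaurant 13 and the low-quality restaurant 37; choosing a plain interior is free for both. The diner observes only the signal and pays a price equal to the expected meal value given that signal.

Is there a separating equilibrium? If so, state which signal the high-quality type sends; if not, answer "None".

elaborate interior

Try high-quality → elaborate interior, low-quality → plain interior:
  Under separation the diner infers type exactly: elaborate interior → high-quality (pays 48), plain interior → low-quality (pays 25).
  High-quality: elaborate interior gives 48 − 13 = 35; plain interior gives 25 − 0 = 25. No deviation. ✓
  Low-quality: plain interior gives 25 − 0 = 25; elaborate interior gives 48 − 37 = 11. No deviation. ✓
Both hold — the high-quality type sends elaborate interior.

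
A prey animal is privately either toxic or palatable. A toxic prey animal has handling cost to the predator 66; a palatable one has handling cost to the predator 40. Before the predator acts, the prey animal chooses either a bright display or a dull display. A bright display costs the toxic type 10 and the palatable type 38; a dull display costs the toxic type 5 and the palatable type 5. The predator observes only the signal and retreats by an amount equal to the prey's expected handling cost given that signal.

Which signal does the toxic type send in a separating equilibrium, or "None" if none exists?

Try toxic → bright display, palatable → dull display:
  If types separate, bright display earns payment 66 and dull display earns 40.
  Toxic: bright display gives 66 − 10 = 56; dull display gives 40 − 5 = 35. No deviation. ✓
  Palatable: dull display gives 40 − 5 = 35; bright display gives 66 − 38 = 28. No deviation. ✓
Both hold — the toxic type sends bright display.

bright display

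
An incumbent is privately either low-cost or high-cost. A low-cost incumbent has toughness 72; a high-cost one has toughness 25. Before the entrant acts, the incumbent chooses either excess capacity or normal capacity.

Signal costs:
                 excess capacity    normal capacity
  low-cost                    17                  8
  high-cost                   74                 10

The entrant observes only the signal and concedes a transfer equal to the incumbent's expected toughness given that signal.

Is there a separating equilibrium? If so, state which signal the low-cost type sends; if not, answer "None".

Try low-cost → excess capacity, high-cost → normal capacity:
  If types separate, excess capacity earns payment 72 and normal capacity earns 25.
  Low-cost: excess capacity gives 72 − 17 = 55; normal capacity gives 25 − 8 = 17. No deviation. ✓
  High-cost: normal capacity gives 25 − 10 = 15; excess capacity gives 72 − 74 = -2. No deviation. ✓
Both hold — the low-cost type sends excess capacity.

excess capacity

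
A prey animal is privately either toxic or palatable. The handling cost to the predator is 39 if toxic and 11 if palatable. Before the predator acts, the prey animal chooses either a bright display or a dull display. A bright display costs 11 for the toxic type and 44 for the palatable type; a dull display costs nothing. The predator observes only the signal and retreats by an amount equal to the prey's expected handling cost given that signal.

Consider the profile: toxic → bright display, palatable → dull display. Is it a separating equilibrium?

Yes

If types separate, bright display earns payment 39 and dull display earns 11.
Toxic: bright display gives 39 − 11 = 28; dull display gives 11 − 0 = 11. No deviation. ✓
Palatable: dull display gives 11 − 0 = 11; bright display gives 39 − 44 = -5. No deviation. ✓
Neither type gains from mimicking the other.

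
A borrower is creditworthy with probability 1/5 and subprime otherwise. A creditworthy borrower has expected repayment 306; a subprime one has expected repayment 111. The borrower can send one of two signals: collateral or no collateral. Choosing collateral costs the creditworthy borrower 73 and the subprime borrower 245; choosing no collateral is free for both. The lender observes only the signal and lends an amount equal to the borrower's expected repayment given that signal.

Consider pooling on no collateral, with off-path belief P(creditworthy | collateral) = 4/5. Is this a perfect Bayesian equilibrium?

On the equilibrium path (no collateral) the lender holds the prior 1/5 and pays 1/5·306 + 4/5·111 = 150. Off-path (collateral) belief 4/5 gives 4/5·306 + 1/5·111 = 267.
Creditworthy: no collateral gives 150 − 0 = 150; collateral gives 267 − 73 = 194. Deviates. ✗
Subprime: no collateral gives 150 − 0 = 150; collateral gives 267 − 245 = 22. Stays. ✓

No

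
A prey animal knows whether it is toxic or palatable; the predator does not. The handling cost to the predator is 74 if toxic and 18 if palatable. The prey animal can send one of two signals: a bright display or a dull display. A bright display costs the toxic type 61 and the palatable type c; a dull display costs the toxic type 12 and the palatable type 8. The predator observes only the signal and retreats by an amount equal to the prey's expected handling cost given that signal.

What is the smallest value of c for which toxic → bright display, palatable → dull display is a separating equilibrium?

64

Under separation: bright display → toxic (pays 74); dull display → palatable (pays 18).
Toxic: 74 − 61 = 13 ≥ 18 − 12 = 6. Holds regardless of c. ✓
Palatable: 18 − 8 ≥ 74 − c, so c ≥ 74 − 10 = 64.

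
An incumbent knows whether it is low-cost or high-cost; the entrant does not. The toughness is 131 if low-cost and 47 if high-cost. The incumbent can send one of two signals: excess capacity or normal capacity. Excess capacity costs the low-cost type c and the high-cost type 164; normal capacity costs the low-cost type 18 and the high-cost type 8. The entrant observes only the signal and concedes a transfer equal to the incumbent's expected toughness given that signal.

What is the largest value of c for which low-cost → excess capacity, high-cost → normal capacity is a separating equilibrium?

102

Under separation: excess capacity → low-cost (pays 131); normal capacity → high-cost (pays 47).
High-cost: 47 − 8 = 39 ≥ 131 − 164 = -33. Holds regardless of c. ✓
Low-cost: 131 − c ≥ 47 − 18, so c ≤ 131 − 29 = 102.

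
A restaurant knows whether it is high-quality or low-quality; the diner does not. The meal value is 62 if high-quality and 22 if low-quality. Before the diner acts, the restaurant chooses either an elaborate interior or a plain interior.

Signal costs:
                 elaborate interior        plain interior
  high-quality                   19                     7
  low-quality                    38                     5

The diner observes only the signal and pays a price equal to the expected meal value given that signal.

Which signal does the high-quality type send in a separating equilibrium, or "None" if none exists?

None

Try high-quality → elaborate interior, low-quality → plain interior:
  If types separate, elaborate interior earns payment 62 and plain interior earns 22.
  High-quality: elaborate interior gives 62 − 19 = 43; plain interior gives 22 − 7 = 15. No deviation. ✓
  Low-quality: plain interior gives 22 − 5 = 17; elaborate interior gives 62 − 38 = 24. Would deviate. ✗
Try high-quality → plain interior, low-quality → elaborate interior:
  If types separate, plain interior earns payment 62 and elaborate interior earns 22.
  High-quality: plain interior gives 62 − 7 = 55; elaborate interior gives 22 − 19 = 3. No deviation. ✓
  Low-quality: elaborate interior gives 22 − 38 = -16; plain interior gives 62 − 5 = 57. Would deviate. ✗
Neither assignment is incentive-compatible.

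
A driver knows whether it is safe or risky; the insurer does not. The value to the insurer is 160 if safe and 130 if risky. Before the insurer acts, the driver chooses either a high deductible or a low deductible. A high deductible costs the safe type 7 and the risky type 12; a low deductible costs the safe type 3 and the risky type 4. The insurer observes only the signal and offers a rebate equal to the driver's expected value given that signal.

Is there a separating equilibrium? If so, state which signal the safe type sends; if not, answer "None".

None

Try safe → high deductible, risky → low deductible:
  If types separate, high deductible earns payment 160 and low deductible earns 130.
  Safe: high deductible gives 160 − 7 = 153; low deductible gives 130 − 3 = 127. No deviation. ✓
  Risky: low deductible gives 130 − 4 = 126; high deductible gives 160 − 12 = 148. Would deviate. ✗
Try safe → low deductible, risky → high deductible:
  If types separate, low deductible earns payment 160 and high deductible earns 130.
  Safe: low deductible gives 160 − 3 = 157; high deductible gives 130 − 7 = 123. No deviation. ✓
  Risky: high deductible gives 130 − 12 = 118; low deductible gives 160 − 4 = 156. Would deviate. ✗
Neither assignment is incentive-compatible.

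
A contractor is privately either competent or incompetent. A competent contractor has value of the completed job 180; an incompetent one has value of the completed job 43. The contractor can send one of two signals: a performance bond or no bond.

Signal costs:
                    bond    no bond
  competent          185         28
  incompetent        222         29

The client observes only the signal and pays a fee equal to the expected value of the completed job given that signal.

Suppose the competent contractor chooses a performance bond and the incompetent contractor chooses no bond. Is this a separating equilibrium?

No

Under separation the client infers type exactly: bond → competent (pays 180), no bond → incompetent (pays 43).
Competent: bond gives 180 − 185 = -5; no bond gives 43 − 28 = 15. Would deviate. ✗
Incompetent: no bond gives 43 − 29 = 14; bond gives 180 − 222 = -42. No deviation. ✓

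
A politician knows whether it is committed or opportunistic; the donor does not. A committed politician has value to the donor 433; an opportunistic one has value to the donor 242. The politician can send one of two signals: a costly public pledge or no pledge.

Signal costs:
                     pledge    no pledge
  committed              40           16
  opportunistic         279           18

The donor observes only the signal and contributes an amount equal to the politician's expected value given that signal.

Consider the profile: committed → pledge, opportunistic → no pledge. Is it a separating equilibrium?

Yes

If types separate, pledge earns payment 433 and no pledge earns 242.
Committed: pledge gives 433 − 40 = 393; no pledge gives 242 − 16 = 226. No deviation. ✓
Opportunistic: no pledge gives 242 − 18 = 224; pledge gives 433 − 279 = 154. No deviation. ✓
Both incentive constraints hold.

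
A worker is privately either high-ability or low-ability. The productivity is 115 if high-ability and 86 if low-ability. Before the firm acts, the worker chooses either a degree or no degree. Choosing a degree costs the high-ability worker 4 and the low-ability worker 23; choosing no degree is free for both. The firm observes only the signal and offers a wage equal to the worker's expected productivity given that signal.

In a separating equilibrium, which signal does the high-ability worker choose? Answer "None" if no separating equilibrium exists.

Try high-ability → degree, low-ability → no degree:
  If types separate, degree earns payment 115 and no degree earns 86.
  High-ability: degree gives 115 − 4 = 111; no degree gives 86 − 0 = 86. No deviation. ✓
  Low-ability: no degree gives 86 − 0 = 86; degree gives 115 − 23 = 92. Would deviate. ✗
Try high-ability → no degree, low-ability → degree:
  If types separate, no degree earns payment 115 and degree earns 86.
  High-ability: no degree gives 115 − 0 = 115; degree gives 86 − 4 = 82. No deviation. ✓
  Low-ability: degree gives 86 − 23 = 63; no degree gives 115 − 0 = 115. Would deviate. ✗
Neither assignment is incentive-compatible.

None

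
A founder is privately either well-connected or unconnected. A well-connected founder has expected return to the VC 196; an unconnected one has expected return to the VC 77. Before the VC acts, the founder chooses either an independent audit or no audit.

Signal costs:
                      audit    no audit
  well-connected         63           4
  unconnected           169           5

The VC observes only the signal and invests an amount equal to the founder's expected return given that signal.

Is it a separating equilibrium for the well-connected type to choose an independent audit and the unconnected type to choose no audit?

If types separate, audit earns payment 196 and no audit earns 77.
Well-connected: audit gives 196 − 63 = 133; no audit gives 77 − 4 = 73. No deviation. ✓
Unconnected: no audit gives 77 − 5 = 72; audit gives 196 − 169 = 27. No deviation. ✓
Both incentive constraints hold.

Yes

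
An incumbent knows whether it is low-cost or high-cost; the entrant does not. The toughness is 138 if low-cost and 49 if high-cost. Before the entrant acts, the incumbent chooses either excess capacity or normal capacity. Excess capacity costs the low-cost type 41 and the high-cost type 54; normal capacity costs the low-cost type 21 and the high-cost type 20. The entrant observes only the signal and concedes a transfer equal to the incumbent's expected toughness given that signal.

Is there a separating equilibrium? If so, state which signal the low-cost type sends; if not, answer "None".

None

Try low-cost → excess capacity, high-cost → normal capacity:
  Under separation the entrant infers type exactly: excess capacity → low-cost (pays 138), normal capacity → high-cost (pays 49).
  Low-cost: excess capacity gives 138 − 41 = 97; normal capacity gives 49 − 21 = 28. No deviation. ✓
  High-cost: normal capacity gives 49 − 20 = 29; excess capacity gives 138 − 54 = 84. Would deviate. ✗
Try low-cost → normal capacity, high-cost → excess capacity:
  Under separation the entrant infers type exactly: normal capacity → low-cost (pays 138), excess capacity → high-cost (pays 49).
  Low-cost: normal capacity gives 138 − 21 = 117; excess capacity gives 49 − 41 = 8. No deviation. ✓
  High-cost: excess capacity gives 49 − 54 = -5; normal capacity gives 138 − 20 = 118. Would deviate. ✗
Neither assignment is incentive-compatible.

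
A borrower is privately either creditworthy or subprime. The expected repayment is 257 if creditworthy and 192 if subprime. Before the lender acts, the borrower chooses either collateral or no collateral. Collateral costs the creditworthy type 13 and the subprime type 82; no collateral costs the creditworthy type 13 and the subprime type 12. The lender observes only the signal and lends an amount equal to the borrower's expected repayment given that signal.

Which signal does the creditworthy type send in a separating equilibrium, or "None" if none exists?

Try creditworthy → collateral, subprime → no collateral:
  Under separation the lender infers type exactly: collateral → creditworthy (pays 257), no collateral → subprime (pays 192).
  Creditworthy: collateral gives 257 − 13 = 244; no collateral gives 192 − 13 = 179. No deviation. ✓
  Subprime: no collateral gives 192 − 12 = 180; collateral gives 257 − 82 = 175. No deviation. ✓
Both hold — the creditworthy type sends collateral.

collateral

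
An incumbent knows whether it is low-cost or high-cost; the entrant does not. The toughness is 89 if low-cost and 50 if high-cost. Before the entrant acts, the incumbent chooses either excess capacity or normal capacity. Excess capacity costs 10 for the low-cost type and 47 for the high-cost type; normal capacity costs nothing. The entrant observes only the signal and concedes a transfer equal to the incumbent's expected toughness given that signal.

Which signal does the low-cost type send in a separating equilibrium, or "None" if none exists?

excess capacity

Try low-cost → excess capacity, high-cost → normal capacity:
  Under separation the entrant infers type exactly: excess capacity → low-cost (pays 89), normal capacity → high-cost (pays 50).
  Low-cost: excess capacity gives 89 − 10 = 79; normal capacity gives 50 − 0 = 50. No deviation. ✓
  High-cost: normal capacity gives 50 − 0 = 50; excess capacity gives 89 − 47 = 42. No deviation. ✓
Both hold — the low-cost type sends excess capacity.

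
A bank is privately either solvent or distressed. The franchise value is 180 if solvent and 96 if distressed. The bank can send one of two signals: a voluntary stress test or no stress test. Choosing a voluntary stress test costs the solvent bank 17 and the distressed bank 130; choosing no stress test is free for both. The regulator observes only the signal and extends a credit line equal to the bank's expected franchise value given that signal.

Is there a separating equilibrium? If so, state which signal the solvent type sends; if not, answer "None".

stress test

Try solvent → stress test, distressed → no stress test:
  Under separation the regulator infers type exactly: stress test → solvent (pays 180), no stress test → distressed (pays 96).
  Solvent: stress test gives 180 − 17 = 163; no stress test gives 96 − 0 = 96. No deviation. ✓
  Distressed: no stress test gives 96 − 0 = 96; stress test gives 180 − 130 = 50. No deviation. ✓
Both hold — the solvent type sends stress test.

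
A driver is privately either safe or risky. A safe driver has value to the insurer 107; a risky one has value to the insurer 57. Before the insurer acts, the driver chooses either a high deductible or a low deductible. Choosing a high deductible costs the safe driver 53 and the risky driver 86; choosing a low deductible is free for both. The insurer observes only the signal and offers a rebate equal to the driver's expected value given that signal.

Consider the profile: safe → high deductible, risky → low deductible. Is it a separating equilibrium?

If types separate, high deductible earns payment 107 and low deductible earns 57.
Safe: high deductible gives 107 − 53 = 54; low deductible gives 57 − 0 = 57. Would deviate. ✗
Risky: low deductible gives 57 − 0 = 57; high deductible gives 107 − 86 = 21. No deviation. ✓

No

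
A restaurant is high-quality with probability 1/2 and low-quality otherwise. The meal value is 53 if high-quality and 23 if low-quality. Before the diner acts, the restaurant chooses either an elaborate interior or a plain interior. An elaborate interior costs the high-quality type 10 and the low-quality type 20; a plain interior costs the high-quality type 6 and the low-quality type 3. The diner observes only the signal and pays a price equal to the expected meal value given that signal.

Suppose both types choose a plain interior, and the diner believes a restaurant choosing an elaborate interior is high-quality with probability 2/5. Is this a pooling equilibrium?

Yes

At the pooled signal (plain interior) the diner holds the prior 1/2 and pays 1/2·53 + 1/2·23 = 38. Off-path (elaborate interior) belief 2/5 gives 2/5·53 + 3/5·23 = 35.
High-quality: plain interior gives 38 − 6 = 32; elaborate interior gives 35 − 10 = 25. Stays. ✓
Low-quality: plain interior gives 38 − 3 = 35; elaborate interior gives 35 − 20 = 15. Stays. ✓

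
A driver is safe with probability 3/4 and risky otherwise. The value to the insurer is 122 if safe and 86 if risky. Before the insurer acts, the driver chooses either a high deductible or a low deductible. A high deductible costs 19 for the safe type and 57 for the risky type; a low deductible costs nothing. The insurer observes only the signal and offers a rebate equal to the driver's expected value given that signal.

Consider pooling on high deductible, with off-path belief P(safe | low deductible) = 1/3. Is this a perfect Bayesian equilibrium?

No

On the equilibrium path (high deductible) the insurer holds the prior 3/4 and pays 3/4·122 + 1/4·86 = 113. Off-path (low deductible) belief 1/3 gives 1/3·122 + 2/3·86 = 98.
Safe: high deductible gives 113 − 19 = 94; low deductible gives 98 − 0 = 98. Deviates. ✗
Risky: high deductible gives 113 − 57 = 56; low deductible gives 98 − 0 = 98. Deviates. ✗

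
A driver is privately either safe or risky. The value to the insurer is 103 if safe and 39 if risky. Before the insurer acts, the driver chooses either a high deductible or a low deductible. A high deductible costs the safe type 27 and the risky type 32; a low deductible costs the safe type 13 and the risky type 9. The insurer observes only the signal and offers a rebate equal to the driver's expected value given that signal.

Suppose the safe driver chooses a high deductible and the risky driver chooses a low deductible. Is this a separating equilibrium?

Under separation the insurer infers type exactly: high deductible → safe (pays 103), low deductible → risky (pays 39).
Safe: high deductible gives 103 − 27 = 76; low deductible gives 39 − 13 = 26. No deviation. ✓
Risky: low deductible gives 39 − 9 = 30; high deductible gives 103 − 32 = 71. Would deviate. ✗

No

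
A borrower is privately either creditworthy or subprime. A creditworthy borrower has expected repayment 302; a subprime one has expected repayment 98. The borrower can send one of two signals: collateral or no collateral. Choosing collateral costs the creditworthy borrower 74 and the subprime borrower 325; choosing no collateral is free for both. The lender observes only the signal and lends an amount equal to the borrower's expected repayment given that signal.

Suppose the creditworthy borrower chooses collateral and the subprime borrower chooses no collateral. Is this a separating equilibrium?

If types separate, collateral earns payment 302 and no collateral earns 98.
Creditworthy: collateral gives 302 − 74 = 228; no collateral gives 98 − 0 = 98. No deviation. ✓
Subprime: no collateral gives 98 − 0 = 98; collateral gives 302 − 325 = -23. No deviation. ✓
Both incentive constraints hold.

Yes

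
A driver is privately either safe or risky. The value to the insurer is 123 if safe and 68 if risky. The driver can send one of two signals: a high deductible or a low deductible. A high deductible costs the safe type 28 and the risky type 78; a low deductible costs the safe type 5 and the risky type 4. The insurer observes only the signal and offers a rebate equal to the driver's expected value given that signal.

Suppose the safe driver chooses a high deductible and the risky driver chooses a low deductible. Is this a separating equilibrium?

Under separation the insurer infers type exactly: high deductible → safe (pays 123), low deductible → risky (pays 68).
Safe: high deductible gives 123 − 28 = 95; low deductible gives 68 − 5 = 63. No deviation. ✓
Risky: low deductible gives 68 − 4 = 64; high deductible gives 123 − 78 = 45. No deviation. ✓
Both incentive constraints hold.

Yes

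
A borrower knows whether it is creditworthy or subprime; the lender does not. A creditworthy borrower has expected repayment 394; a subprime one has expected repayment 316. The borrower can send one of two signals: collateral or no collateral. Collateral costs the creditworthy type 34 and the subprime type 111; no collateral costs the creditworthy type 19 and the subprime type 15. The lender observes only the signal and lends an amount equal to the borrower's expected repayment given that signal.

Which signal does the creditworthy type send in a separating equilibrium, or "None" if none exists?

collateral

Try creditworthy → collateral, subprime → no collateral:
  Under separation the lender infers type exactly: collateral → creditworthy (pays 394), no collateral → subprime (pays 316).
  Creditworthy: collateral gives 394 − 34 = 360; no collateral gives 316 − 19 = 297. No deviation. ✓
  Subprime: no collateral gives 316 − 15 = 301; collateral gives 394 − 111 = 283. No deviation. ✓
Both hold — the creditworthy type sends collateral.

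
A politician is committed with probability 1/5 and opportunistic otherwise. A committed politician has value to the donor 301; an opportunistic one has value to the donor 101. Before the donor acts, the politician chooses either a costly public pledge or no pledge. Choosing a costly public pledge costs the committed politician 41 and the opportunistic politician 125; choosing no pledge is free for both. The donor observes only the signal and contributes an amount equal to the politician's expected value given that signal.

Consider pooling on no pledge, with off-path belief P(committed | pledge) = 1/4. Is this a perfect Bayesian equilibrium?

At the pooled signal (no pledge) the donor holds the prior 1/5 and pays 1/5·301 + 4/5·101 = 141. Off-path (pledge) belief 1/4 gives 1/4·301 + 3/4·101 = 151.
Committed: no pledge gives 141 − 0 = 141; pledge gives 151 − 41 = 110. Stays. ✓
Opportunistic: no pledge gives 141 − 0 = 141; pledge gives 151 − 125 = 26. Stays. ✓

Yes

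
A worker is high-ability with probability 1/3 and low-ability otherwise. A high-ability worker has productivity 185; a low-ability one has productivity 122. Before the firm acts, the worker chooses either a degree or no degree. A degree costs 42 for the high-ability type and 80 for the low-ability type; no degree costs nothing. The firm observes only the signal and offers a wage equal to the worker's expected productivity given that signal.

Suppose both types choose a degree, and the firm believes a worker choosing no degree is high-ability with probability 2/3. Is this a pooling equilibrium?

At the pooled signal (degree) the firm holds the prior 1/3 and pays 1/3·185 + 2/3·122 = 143. Off-path (no degree) belief 2/3 gives 2/3·185 + 1/3·122 = 164.
High-ability: degree gives 143 − 42 = 101; no degree gives 164 − 0 = 164. Deviates. ✗
Low-ability: degree gives 143 − 80 = 63; no degree gives 164 − 0 = 164. Deviates. ✗

No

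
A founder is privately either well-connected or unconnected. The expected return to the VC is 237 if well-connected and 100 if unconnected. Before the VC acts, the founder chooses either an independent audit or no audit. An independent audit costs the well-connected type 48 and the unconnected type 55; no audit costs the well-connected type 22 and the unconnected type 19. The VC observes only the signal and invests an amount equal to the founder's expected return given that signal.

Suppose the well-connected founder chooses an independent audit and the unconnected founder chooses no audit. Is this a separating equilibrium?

Under separation the VC infers type exactly: audit → well-connected (pays 237), no audit → unconnected (pays 100).
Well-connected: audit gives 237 − 48 = 189; no audit gives 100 − 22 = 78. No deviation. ✓
Unconnected: no audit gives 100 − 19 = 81; audit gives 237 − 55 = 182. Would deviate. ✗

No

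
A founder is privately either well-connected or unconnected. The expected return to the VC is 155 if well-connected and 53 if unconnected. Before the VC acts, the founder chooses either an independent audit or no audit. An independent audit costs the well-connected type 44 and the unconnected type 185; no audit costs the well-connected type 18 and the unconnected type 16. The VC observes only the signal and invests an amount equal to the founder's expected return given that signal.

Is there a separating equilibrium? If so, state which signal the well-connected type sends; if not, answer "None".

Try well-connected → audit, unconnected → no audit:
  Under separation the VC infers type exactly: audit → well-connected (pays 155), no audit → unconnected (pays 53).
  Well-connected: audit gives 155 − 44 = 111; no audit gives 53 − 18 = 35. No deviation. ✓
  Unconnected: no audit gives 53 − 16 = 37; audit gives 155 − 185 = -30. No deviation. ✓
Both hold — the well-connected type sends audit.

audit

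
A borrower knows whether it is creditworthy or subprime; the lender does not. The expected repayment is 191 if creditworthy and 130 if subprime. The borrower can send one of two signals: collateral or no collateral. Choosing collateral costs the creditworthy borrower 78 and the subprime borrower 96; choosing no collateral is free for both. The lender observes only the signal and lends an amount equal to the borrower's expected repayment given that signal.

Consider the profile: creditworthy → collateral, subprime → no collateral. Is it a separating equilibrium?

No

If types separate, collateral earns payment 191 and no collateral earns 130.
Creditworthy: collateral gives 191 − 78 = 113; no collateral gives 130 − 0 = 130. Would deviate. ✗
Subprime: no collateral gives 130 − 0 = 130; collateral gives 191 − 96 = 95. No deviation. ✓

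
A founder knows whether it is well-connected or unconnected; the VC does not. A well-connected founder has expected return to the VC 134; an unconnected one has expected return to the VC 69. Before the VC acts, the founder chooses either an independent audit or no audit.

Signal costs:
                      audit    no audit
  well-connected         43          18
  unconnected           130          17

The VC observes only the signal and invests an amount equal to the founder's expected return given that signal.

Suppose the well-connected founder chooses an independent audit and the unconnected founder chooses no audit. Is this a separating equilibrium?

If types separate, audit earns payment 134 and no audit earns 69.
Well-connected: audit gives 134 − 43 = 91; no audit gives 69 − 18 = 51. No deviation. ✓
Unconnected: no audit gives 69 − 17 = 52; audit gives 134 − 130 = 4. No deviation. ✓
Both incentive constraints hold.

Yes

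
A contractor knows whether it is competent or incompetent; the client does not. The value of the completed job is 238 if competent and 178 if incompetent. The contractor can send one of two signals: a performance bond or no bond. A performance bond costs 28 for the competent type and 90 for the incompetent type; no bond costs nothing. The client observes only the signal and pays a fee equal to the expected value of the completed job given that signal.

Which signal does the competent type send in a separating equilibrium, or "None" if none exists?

Try competent → bond, incompetent → no bond:
  Under separation the client infers type exactly: bond → competent (pays 238), no bond → incompetent (pays 178).
  Competent: bond gives 238 − 28 = 210; no bond gives 178 − 0 = 178. No deviation. ✓
  Incompetent: no bond gives 178 − 0 = 178; bond gives 238 − 90 = 148. No deviation. ✓
Both hold — the competent type sends bond.

bond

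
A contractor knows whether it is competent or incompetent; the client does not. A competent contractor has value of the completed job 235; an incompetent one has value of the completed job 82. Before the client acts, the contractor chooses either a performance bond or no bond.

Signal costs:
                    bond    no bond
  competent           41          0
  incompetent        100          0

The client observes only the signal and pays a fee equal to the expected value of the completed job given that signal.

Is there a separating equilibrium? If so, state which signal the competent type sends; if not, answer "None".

Try competent → bond, incompetent → no bond:
  If types separate, bond earns payment 235 and no bond earns 82.
  Competent: bond gives 235 − 41 = 194; no bond gives 82 − 0 = 82. No deviation. ✓
  Incompetent: no bond gives 82 − 0 = 82; bond gives 235 − 100 = 135. Would deviate. ✗
Try competent → no bond, incompetent → bond:
  If types separate, no bond earns payment 235 and bond earns 82.
  Competent: no bond gives 235 − 0 = 235; bond gives 82 − 41 = 41. No deviation. ✓
  Incompetent: bond gives 82 − 100 = -18; no bond gives 235 − 0 = 235. Would deviate. ✗
Neither assignment is incentive-compatible.

None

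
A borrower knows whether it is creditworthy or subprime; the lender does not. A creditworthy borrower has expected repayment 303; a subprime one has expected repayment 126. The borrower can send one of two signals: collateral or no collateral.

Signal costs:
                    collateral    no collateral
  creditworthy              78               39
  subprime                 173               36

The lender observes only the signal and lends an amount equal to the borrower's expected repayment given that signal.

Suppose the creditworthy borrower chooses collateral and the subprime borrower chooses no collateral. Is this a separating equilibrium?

If types separate, collateral earns payment 303 and no collateral earns 126.
Creditworthy: collateral gives 303 − 78 = 225; no collateral gives 126 − 39 = 87. No deviation. ✓
Subprime: no collateral gives 126 − 36 = 90; collateral gives 303 − 173 = 130. Would deviate. ✗

No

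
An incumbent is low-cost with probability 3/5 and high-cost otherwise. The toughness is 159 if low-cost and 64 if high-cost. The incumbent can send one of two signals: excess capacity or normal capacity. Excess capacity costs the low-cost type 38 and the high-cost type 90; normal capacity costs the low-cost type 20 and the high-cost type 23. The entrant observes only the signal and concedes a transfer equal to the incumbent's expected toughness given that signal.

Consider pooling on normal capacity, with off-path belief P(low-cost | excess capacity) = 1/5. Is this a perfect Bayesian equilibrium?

At the pooled signal (normal capacity) the entrant holds the prior 3/5 and pays 3/5·159 + 2/5·64 = 121. Off-path (excess capacity) belief 1/5 gives 1/5·159 + 4/5·64 = 83.
Low-cost: normal capacity gives 121 − 20 = 101; excess capacity gives 83 − 38 = 45. Stays. ✓
High-cost: normal capacity gives 121 − 23 = 98; excess capacity gives 83 − 90 = -7. Stays. ✓

Yes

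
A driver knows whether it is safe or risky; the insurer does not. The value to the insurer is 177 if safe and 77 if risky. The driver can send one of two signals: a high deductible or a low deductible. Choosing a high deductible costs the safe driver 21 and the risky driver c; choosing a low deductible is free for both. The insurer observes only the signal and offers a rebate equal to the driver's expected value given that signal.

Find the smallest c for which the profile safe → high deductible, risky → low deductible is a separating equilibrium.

Under separation: high deductible → safe (pays 177); low deductible → risky (pays 77).
Safe: 177 − 21 = 156 ≥ 77 − 0 = 77. Holds regardless of c. ✓
Risky: 77 − 0 ≥ 177 − c, so c ≥ 177 − 77 = 100.

100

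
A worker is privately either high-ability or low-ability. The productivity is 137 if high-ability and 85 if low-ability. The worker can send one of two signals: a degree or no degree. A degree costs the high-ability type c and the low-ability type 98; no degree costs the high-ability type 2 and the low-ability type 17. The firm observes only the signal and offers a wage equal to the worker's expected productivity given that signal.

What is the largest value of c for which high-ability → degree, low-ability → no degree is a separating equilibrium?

54

Under separation: degree → high-ability (pays 137); no degree → low-ability (pays 85).
Low-ability: 85 − 17 = 68 ≥ 137 − 98 = 39. Holds regardless of c. ✓
High-ability: 137 − c ≥ 85 − 2, so c ≤ 137 − 83 = 54.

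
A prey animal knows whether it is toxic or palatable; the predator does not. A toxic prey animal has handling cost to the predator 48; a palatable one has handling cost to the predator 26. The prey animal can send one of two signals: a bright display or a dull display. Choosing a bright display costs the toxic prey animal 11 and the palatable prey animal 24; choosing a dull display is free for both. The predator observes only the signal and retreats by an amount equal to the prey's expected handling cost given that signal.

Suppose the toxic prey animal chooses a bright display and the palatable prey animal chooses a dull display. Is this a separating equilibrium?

Yes

If types separate, bright display earns payment 48 and dull display earns 26.
Toxic: bright display gives 48 − 11 = 37; dull display gives 26 − 0 = 26. No deviation. ✓
Palatable: dull display gives 26 − 0 = 26; bright display gives 48 − 24 = 24. No deviation. ✓
Both incentive constraints hold.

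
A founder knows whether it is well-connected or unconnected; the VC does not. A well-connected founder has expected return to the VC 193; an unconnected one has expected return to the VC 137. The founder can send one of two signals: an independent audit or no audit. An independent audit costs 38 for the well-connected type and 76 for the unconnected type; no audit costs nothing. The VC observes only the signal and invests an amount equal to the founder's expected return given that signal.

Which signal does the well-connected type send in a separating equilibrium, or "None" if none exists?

audit

Try well-connected → audit, unconnected → no audit:
  If types separate, audit earns payment 193 and no audit earns 137.
  Well-connected: audit gives 193 − 38 = 155; no audit gives 137 − 0 = 137. No deviation. ✓
  Unconnected: no audit gives 137 − 0 = 137; audit gives 193 − 76 = 117. No deviation. ✓
Both hold — the well-connected type sends audit.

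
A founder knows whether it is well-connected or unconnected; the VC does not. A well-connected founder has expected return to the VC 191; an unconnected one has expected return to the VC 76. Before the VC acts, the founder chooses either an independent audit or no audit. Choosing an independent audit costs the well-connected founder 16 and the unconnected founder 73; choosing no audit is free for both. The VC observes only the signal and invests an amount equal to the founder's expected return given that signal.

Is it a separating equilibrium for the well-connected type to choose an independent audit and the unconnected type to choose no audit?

If types separate, audit earns payment 191 and no audit earns 76.
Well-connected: audit gives 191 − 16 = 175; no audit gives 76 − 0 = 76. No deviation. ✓
Unconnected: no audit gives 76 − 0 = 76; audit gives 191 − 73 = 118. Would deviate. ✗

No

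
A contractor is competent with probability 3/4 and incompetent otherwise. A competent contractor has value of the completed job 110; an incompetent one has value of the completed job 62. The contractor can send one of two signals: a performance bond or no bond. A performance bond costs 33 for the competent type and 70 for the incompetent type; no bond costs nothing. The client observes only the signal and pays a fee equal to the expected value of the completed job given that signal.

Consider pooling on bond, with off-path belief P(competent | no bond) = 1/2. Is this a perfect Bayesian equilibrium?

No

At the pooled signal (bond) the client holds the prior 3/4 and pays 3/4·110 + 1/4·62 = 98. Off-path (no bond) belief 1/2 gives 1/2·110 + 1/2·62 = 86.
Competent: bond gives 98 − 33 = 65; no bond gives 86 − 0 = 86. Deviates. ✗
Incompetent: bond gives 98 − 70 = 28; no bond gives 86 − 0 = 86. Deviates. ✗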